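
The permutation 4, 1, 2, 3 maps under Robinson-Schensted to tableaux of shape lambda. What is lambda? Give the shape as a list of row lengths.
[3, 1]

Row-insert each entry into an empty tableau.

After inserting 4: P = [[4]].
After inserting 1: P = [[1], [4]].
After inserting 2: P = [[1, 2], [4]].
After inserting 3: P = [[1, 2, 3], [4]].

The final insertion tableau P = [[1, 2, 3], [4]] has shape [3, 1].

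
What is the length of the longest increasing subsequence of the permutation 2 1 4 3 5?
3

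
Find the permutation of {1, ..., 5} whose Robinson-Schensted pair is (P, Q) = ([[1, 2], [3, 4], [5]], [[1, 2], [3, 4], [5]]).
3 5 1 4 2

Reverse the RSK construction: for i from n down to 1, find the cell of Q containing i, remove the entry at that cell from P, and reverse-bump it up through P; the value ejected from row 1 is w(i).

Step i=5: Q has 5 at row 3, column 1; remove 5 from row 3 of P and reverse-bump: 5 enters row 2 and ejects 4; 4 enters row 1 and ejects 2. So w(5) = 2. P is now [[1, 4], [3, 5]].
Step i=4: Q has 4 at row 2, column 2; remove 5 from row 2 of P and reverse-bump: 5 enters row 1 and ejects 4. So w(4) = 4. P is now [[1, 5], [3]].
Step i=3: Q has 3 at row 2, column 1; remove 3 from row 2 of P and reverse-bump: 3 enters row 1 and ejects 1. So w(3) = 1. P is now [[3, 5]].
Step i=2: Q has 2 at row 1, column 2; remove that cell from P, ejecting 5. So w(2) = 5. P is now [[3]].
Step i=1: Q has 1 at row 1, column 1; remove that cell from P, ejecting 3. So w(1) = 3. P is now [].

So w = 3 5 1 4 2.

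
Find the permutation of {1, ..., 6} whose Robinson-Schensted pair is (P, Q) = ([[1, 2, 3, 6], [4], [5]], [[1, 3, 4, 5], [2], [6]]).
Reverse the RSK construction: for i from n down to 1, find the cell of Q containing i, remove the entry at that cell from P, and reverse-bump it up through P; the value ejected from row 1 is w(i).

Step i=6: Q has 6 at row 3, column 1; remove 5 from row 3 of P and reverse-bump: 5 enters row 2 and ejects 4; 4 enters row 1 and ejects 3. So w(6) = 3. P is now [[1, 2, 4, 6], [5]].
Step i=5: Q has 5 at row 1, column 4; remove that cell from P, ejecting 6. So w(5) = 6. P is now [[1, 2, 4], [5]].
Step i=4: Q has 4 at row 1, column 3; remove that cell from P, ejecting 4. So w(4) = 4. P is now [[1, 2], [5]].
Step i=3: Q has 3 at row 1, column 2; remove that cell from P, ejecting 2. So w(3) = 2. P is now [[1], [5]].
Step i=2: Q has 2 at row 2, column 1; remove 5 from row 2 of P and reverse-bump: 5 enters row 1 and ejects 1. So w(2) = 1. P is now [[5]].
Step i=1: Q has 1 at row 1, column 1; remove that cell from P, ejecting 5. So w(1) = 5. P is now [].

So w = 5 1 2 4 6 3.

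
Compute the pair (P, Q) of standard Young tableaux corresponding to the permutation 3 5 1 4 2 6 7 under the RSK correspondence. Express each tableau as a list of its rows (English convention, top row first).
Insert each entry of the permutation into P by Schensted row insertion, recording in Q the position of each new cell.

Insert 3: appended to row 1. P = [[3]], Q = [[1]].
Insert 5: appended to row 1. P = [[3, 5]], Q = [[1, 2]].
Insert 1: 1 bumps 3 from row 1; 3 starts row 2. P = [[1, 5], [3]], Q = [[1, 2], [3]].
Insert 4: 4 bumps 5 from row 1; 5 appends to row 2. P = [[1, 4], [3, 5]], Q = [[1, 2], [3, 4]].
Insert 2: 2 bumps 4 from row 1; 4 bumps 5 from row 2; 5 starts row 3. P = [[1, 2], [3, 4], [5]], Q = [[1, 2], [3, 4], [5]].
Insert 6: appended to row 1. P = [[1, 2, 6], [3, 4], [5]], Q = [[1, 2, 6], [3, 4], [5]].
Insert 7: appended to row 1. P = [[1, 2, 6, 7], [3, 4], [5]], Q = [[1, 2, 6, 7], [3, 4], [5]].

So P = [[1, 2, 6, 7], [3, 4], [5]], Q = [[1, 2, 6, 7], [3, 4], [5]].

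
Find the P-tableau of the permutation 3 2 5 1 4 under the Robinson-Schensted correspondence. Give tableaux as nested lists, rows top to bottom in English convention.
Insert 3: appended to row 1. P = [[3]].
Insert 2: 2 bumps 3 from row 1; 3 starts row 2. P = [[2], [3]].
Insert 5: appended to row 1. P = [[2, 5], [3]].
Insert 1: 1 bumps 2 from row 1; 2 bumps 3 from row 2; 3 starts row 3. P = [[1, 5], [2], [3]].
Insert 4: 4 bumps 5 from row 1; 5 appends to row 2. P = [[1, 4], [2, 5], [3]].

So P = [[1, 4], [2, 5], [3]].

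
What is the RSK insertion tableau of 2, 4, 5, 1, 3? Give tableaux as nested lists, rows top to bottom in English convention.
Insert 2: appended to row 1. P = [[2]].
Insert 4: appended to row 1. P = [[2, 4]].
Insert 5: appended to row 1. P = [[2, 4, 5]].
Insert 1: 1 bumps 2 from row 1; 2 starts row 2. P = [[1, 4, 5], [2]].
Insert 3: 3 bumps 4 from row 1; 4 appends to row 2. P = [[1, 3, 5], [2, 4]].

So P = [[1, 3, 5], [2, 4]].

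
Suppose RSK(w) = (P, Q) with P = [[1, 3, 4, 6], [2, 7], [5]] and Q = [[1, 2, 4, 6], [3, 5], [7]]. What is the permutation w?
2 5 3 7 4 6 1

Reverse the RSK construction: for i from n down to 1, find the cell of Q containing i, remove the entry at that cell from P, and reverse-bump it up through P; the value ejected from row 1 is w(i).

Step i=7: Q has 7 at row 3, column 1; remove 5 from row 3 of P and reverse-bump: 5 enters row 2 and ejects 2; 2 enters row 1 and ejects 1. So w(7) = 1. P is now [[2, 3, 4, 6], [5, 7]].
Step i=6: Q has 6 at row 1, column 4; remove that cell from P, ejecting 6. So w(6) = 6. P is now [[2, 3, 4], [5, 7]].
Step i=5: Q has 5 at row 2, column 2; remove 7 from row 2 of P and reverse-bump: 7 enters row 1 and ejects 4. So w(5) = 4. P is now [[2, 3, 7], [5]].
Step i=4: Q has 4 at row 1, column 3; remove that cell from P, ejecting 7. So w(4) = 7. P is now [[2, 3], [5]].
Step i=3: Q has 3 at row 2, column 1; remove 5 from row 2 of P and reverse-bump: 5 enters row 1 and ejects 3. So w(3) = 3. P is now [[2, 5]].
Step i=2: Q has 2 at row 1, column 2; remove that cell from P, ejecting 5. So w(2) = 5. P is now [[2]].
Step i=1: Q has 1 at row 1, column 1; remove that cell from P, ejecting 2. So w(1) = 2. P is now [].

So w = 2 5 3 7 4 6 1.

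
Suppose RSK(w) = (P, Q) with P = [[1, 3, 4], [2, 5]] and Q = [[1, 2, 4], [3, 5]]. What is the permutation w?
2 3 1 5 4

Reverse the RSK construction: for i from n down to 1, find the cell of Q containing i, remove the entry at that cell from P, and reverse-bump it up through P; the value ejected from row 1 is w(i).

Step i=5: Q has 5 at row 2, column 2; remove 5 from row 2 of P and reverse-bump: 5 enters row 1 and ejects 4. So w(5) = 4. P is now [[1, 3, 5], [2]].
Step i=4: Q has 4 at row 1, column 3; remove that cell from P, ejecting 5. So w(4) = 5. P is now [[1, 3], [2]].
Step i=3: Q has 3 at row 2, column 1; remove 2 from row 2 of P and reverse-bump: 2 enters row 1 and ejects 1. So w(3) = 1. P is now [[2, 3]].
Step i=2: Q has 2 at row 1, column 2; remove that cell from P, ejecting 3. So w(2) = 3. P is now [[2]].
Step i=1: Q has 1 at row 1, column 1; remove that cell from P, ejecting 2. So w(1) = 2. P is now [].

So w = 2 3 1 5 4.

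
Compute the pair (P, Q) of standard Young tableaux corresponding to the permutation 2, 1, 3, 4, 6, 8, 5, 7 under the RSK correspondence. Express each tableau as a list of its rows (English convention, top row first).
Insert each entry of the permutation into P by Schensted row insertion, recording in Q the position of each new cell.

Insert 2: appended to row 1. P = [[2]].
Insert 1: 1 bumps 2 from row 1; 2 starts row 2. P = [[1], [2]].
Insert 3: appended to row 1. P = [[1, 3], [2]].
Insert 4: appended to row 1. P = [[1, 3, 4], [2]].
Insert 6: appended to row 1. P = [[1, 3, 4, 6], [2]].
Insert 8: appended to row 1. P = [[1, 3, 4, 6, 8], [2]].
Insert 5: 5 bumps 6 from row 1; 6 appends to row 2. P = [[1, 3, 4, 5, 8], [2, 6]].
Insert 7: 7 bumps 8 from row 1; 8 appends to row 2. P = [[1, 3, 4, 5, 7], [2, 6, 8]].

So P = [[1, 3, 4, 5, 7], [2, 6, 8]], Q = [[1, 3, 4, 5, 6], [2, 7, 8]].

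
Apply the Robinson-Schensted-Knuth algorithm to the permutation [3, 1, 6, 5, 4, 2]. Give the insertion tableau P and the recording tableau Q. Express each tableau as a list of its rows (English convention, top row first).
P = [[1, 2], [3, 4], [5], [6]], Q = [[1, 3], [2, 4], [5], [6]]

Insert each entry of the permutation into P by Schensted row insertion, recording in Q the position of each new cell.

Insert 3: appended to row 1. P = [[3]], Q = [[1]].
Insert 1: 1 bumps 3 from row 1; 3 starts row 2. P = [[1], [3]], Q = [[1], [2]].
Insert 6: appended to row 1. P = [[1, 6], [3]], Q = [[1, 3], [2]].
Insert 5: 5 bumps 6 from row 1; 6 appends to row 2. P = [[1, 5], [3, 6]], Q = [[1, 3], [2, 4]].
Insert 4: 4 bumps 5 from row 1; 5 bumps 6 from row 2; 6 starts row 3. P = [[1, 4], [3, 5], [6]], Q = [[1, 3], [2, 4], [5]].
Insert 2: 2 bumps 4 from row 1; 4 bumps 5 from row 2; 5 bumps 6 from row 3; 6 starts row 4. P = [[1, 2], [3, 4], [5], [6]], Q = [[1, 3], [2, 4], [5], [6]].

So P = [[1, 2], [3, 4], [5], [6]], Q = [[1, 3], [2, 4], [5], [6]].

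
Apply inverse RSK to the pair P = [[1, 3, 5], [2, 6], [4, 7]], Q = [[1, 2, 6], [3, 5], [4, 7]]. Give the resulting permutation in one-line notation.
Reverse RSK: for i = n, n-1, ..., 1, locate i in Q, remove the corresponding corner cell from P, and reverse-bump its entry up through P; the value ejected from row 1 is w(i).

So w = 4 7 2 1 3 6 5.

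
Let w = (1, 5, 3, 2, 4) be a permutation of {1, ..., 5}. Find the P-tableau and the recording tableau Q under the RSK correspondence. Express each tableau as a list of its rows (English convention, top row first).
P = [[1, 2, 4], [3], [5]], Q = [[1, 2, 5], [3], [4]]

Insert each entry of the permutation into P by Schensted row insertion, recording in Q the position of each new cell.

Insert 1: appended to row 1. P = [[1]].
Insert 5: appended to row 1. P = [[1, 5]].
Insert 3: 3 bumps 5 from row 1; 5 starts row 2. P = [[1, 3], [5]].
Insert 2: 2 bumps 3 from row 1; 3 bumps 5 from row 2; 5 starts row 3. P = [[1, 2], [3], [5]].
Insert 4: appended to row 1. P = [[1, 2, 4], [3], [5]].

So P = [[1, 2, 4], [3], [5]], Q = [[1, 2, 5], [3], [4]].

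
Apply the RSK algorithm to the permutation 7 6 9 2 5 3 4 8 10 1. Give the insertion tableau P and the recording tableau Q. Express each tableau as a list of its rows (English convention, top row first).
Insert each entry of the permutation into P by Schensted row insertion, recording in Q the position of each new cell.

Insert 7: appended to row 1. P = [[7]].
Insert 6: 6 bumps 7 from row 1; 7 starts row 2. P = [[6], [7]].
Insert 9: appended to row 1. P = [[6, 9], [7]].
Insert 2: 2 bumps 6 from row 1; 6 bumps 7 from row 2; 7 starts row 3. P = [[2, 9], [6], [7]].
Insert 5: 5 bumps 9 from row 1; 9 appends to row 2. P = [[2, 5], [6, 9], [7]].
Insert 3: 3 bumps 5 from row 1; 5 bumps 6 from row 2; 6 bumps 7 from row 3; 7 starts row 4. P = [[2, 3], [5, 9], [6], [7]].
Insert 4: appended to row 1. P = [[2, 3, 4], [5, 9], [6], [7]].
Insert 8: appended to row 1. P = [[2, 3, 4, 8], [5, 9], [6], [7]].
Insert 10: appended to row 1. P = [[2, 3, 4, 8, 10], [5, 9], [6], [7]].
Insert 1: 1 bumps 2 from row 1; 2 bumps 5 from row 2; 5 bumps 6 from row 3; 6 bumps 7 from row 4; 7 starts row 5. P = [[1, 3, 4, 8, 10], [2, 9], [5], [6], [7]].

So P = [[1, 3, 4, 8, 10], [2, 9], [5], [6], [7]], Q = [[1, 3, 7, 8, 9], [2, 5], [4], [6], [10]].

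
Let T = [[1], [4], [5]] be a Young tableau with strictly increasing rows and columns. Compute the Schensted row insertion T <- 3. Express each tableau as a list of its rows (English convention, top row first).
[[1, 3], [4], [5]]

3 is larger than every entry of row 1, so it is appended to row 1. The new tableau is [[1, 3], [4], [5]].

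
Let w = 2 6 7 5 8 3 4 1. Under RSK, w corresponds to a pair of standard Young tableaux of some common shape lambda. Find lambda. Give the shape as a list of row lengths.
[4, 2, 1, 1]

RSK row insertion gives P = [[1, 3, 4, 8], [2, 7], [5], [6]], which has shape [4, 2, 1, 1].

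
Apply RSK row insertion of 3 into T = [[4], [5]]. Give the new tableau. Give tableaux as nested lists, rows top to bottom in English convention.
[[3], [4], [5]]

In row 1, 3 replaces 4 (the leftmost entry greater than 3); 4 is bumped to row 2. In row 2, 4 replaces 5 (the leftmost entry greater than 4); 5 is bumped to row 3. 5 starts a new row 3. The new tableau is [[3], [4], [5]].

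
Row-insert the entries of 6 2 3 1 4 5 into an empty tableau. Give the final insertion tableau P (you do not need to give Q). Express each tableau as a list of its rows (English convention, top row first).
Insert 6: appended to row 1. P = [[6]].
Insert 2: 2 bumps 6 from row 1; 6 starts row 2. P = [[2], [6]].
Insert 3: appended to row 1. P = [[2, 3], [6]].
Insert 1: 1 bumps 2 from row 1; 2 bumps 6 from row 2; 6 starts row 3. P = [[1, 3], [2], [6]].
Insert 4: appended to row 1. P = [[1, 3, 4], [2], [6]].
Insert 5: appended to row 1. P = [[1, 3, 4, 5], [2], [6]].

So P = [[1, 3, 4, 5], [2], [6]].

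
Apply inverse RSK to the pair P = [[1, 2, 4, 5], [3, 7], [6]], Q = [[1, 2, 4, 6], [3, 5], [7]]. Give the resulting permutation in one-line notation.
Reverse the RSK construction: for i from n down to 1, find the cell of Q containing i, remove the entry at that cell from P, and reverse-bump it up through P; the value ejected from row 1 is w(i).

Step i=7: Q has 7 at row 3, column 1; remove 6 from row 3 of P and reverse-bump: 6 enters row 2 and ejects 3; 3 enters row 1 and ejects 2. So w(7) = 2. P is now [[1, 3, 4, 5], [6, 7]].
Step i=6: Q has 6 at row 1, column 4; remove that cell from P, ejecting 5. So w(6) = 5. P is now [[1, 3, 4], [6, 7]].
Step i=5: Q has 5 at row 2, column 2; remove 7 from row 2 of P and reverse-bump: 7 enters row 1 and ejects 4. So w(5) = 4. P is now [[1, 3, 7], [6]].
Step i=4: Q has 4 at row 1, column 3; remove that cell from P, ejecting 7. So w(4) = 7. P is now [[1, 3], [6]].
Step i=3: Q has 3 at row 2, column 1; remove 6 from row 2 of P and reverse-bump: 6 enters row 1 and ejects 3. So w(3) = 3. P is now [[1, 6]].
Step i=2: Q has 2 at row 1, column 2; remove that cell from P, ejecting 6. So w(2) = 6. P is now [[1]].
Step i=1: Q has 1 at row 1, column 1; remove that cell from P, ejecting 1. So w(1) = 1. P is now [].

So w = 1 6 3 7 4 5 2.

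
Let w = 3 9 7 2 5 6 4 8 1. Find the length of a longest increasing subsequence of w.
4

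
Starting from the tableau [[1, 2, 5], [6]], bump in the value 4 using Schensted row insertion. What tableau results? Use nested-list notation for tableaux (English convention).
[[1, 2, 4], [5], [6]]

In row 1, 4 replaces 5 (the leftmost entry greater than 4); 5 is bumped to row 2. In row 2, 5 replaces 6 (the leftmost entry greater than 5); 6 is bumped to row 3. 6 starts a new row 3. The new tableau is [[1, 2, 4], [5], [6]].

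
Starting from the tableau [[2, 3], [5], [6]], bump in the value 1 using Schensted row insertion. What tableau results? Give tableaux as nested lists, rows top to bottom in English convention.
[[1, 3], [2], [5], [6]]

In row 1, 1 replaces 2 (the leftmost entry greater than 1); 2 is bumped to row 2. In row 2, 2 replaces 5 (the leftmost entry greater than 2); 5 is bumped to row 3. In row 3, 5 replaces 6 (the leftmost entry greater than 5); 6 is bumped to row 4. 6 starts a new row 4. The new tableau is [[1, 3], [2], [5], [6]].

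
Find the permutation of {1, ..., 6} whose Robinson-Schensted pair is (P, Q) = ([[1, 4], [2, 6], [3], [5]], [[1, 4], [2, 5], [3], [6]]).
5 3 2 6 4 1

Reverse the RSK construction: for i from n down to 1, find the cell of Q containing i, remove the entry at that cell from P, and reverse-bump it up through P; the value ejected from row 1 is w(i).

Step i=6: Q has 6 at row 4, column 1; remove 5 from row 4 of P and reverse-bump: 5 enters row 3 and ejects 3; 3 enters row 2 and ejects 2; 2 enters row 1 and ejects 1. So w(6) = 1. P is now [[2, 4], [3, 6], [5]].
Step i=5: Q has 5 at row 2, column 2; remove 6 from row 2 of P and reverse-bump: 6 enters row 1 and ejects 4. So w(5) = 4. P is now [[2, 6], [3], [5]].
Step i=4: Q has 4 at row 1, column 2; remove that cell from P, ejecting 6. So w(4) = 6. P is now [[2], [3], [5]].
Step i=3: Q has 3 at row 3, column 1; remove 5 from row 3 of P and reverse-bump: 5 enters row 2 and ejects 3; 3 enters row 1 and ejects 2. So w(3) = 2. P is now [[3], [5]].
Step i=2: Q has 2 at row 2, column 1; remove 5 from row 2 of P and reverse-bump: 5 enters row 1 and ejects 3. So w(2) = 3. P is now [[5]].
Step i=1: Q has 1 at row 1, column 1; remove that cell from P, ejecting 5. So w(1) = 5. P is now [].

So w = 5 3 2 6 4 1.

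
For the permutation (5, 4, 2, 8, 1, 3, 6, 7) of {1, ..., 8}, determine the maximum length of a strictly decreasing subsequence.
4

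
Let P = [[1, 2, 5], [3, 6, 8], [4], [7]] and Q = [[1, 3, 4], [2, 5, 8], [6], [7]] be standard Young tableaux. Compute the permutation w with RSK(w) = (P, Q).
4 1 7 8 6 3 2 5

Reverse the RSK construction: for i from n down to 1, find the cell of Q containing i, remove the entry at that cell from P, and reverse-bump it up through P; the value ejected from row 1 is w(i).

Step i=8: Q has 8 at row 2, column 3; remove 8 from row 2 of P and reverse-bump: 8 enters row 1 and ejects 5. So w(8) = 5. P is now [[1, 2, 8], [3, 6], [4], [7]].
Step i=7: Q has 7 at row 4, column 1; remove 7 from row 4 of P and reverse-bump: 7 enters row 3 and ejects 4; 4 enters row 2 and ejects 3; 3 enters row 1 and ejects 2. So w(7) = 2. P is now [[1, 3, 8], [4, 6], [7]].
Step i=6: Q has 6 at row 3, column 1; remove 7 from row 3 of P and reverse-bump: 7 enters row 2 and ejects 6; 6 enters row 1 and ejects 3. So w(6) = 3. P is now [[1, 6, 8], [4, 7]].
Step i=5: Q has 5 at row 2, column 2; remove 7 from row 2 of P and reverse-bump: 7 enters row 1 and ejects 6. So w(5) = 6. P is now [[1, 7, 8], [4]].
Step i=4: Q has 4 at row 1, column 3; remove that cell from P, ejecting 8. So w(4) = 8. P is now [[1, 7], [4]].
Step i=3: Q has 3 at row 1, column 2; remove that cell from P, ejecting 7. So w(3) = 7. P is now [[1], [4]].
Step i=2: Q has 2 at row 2, column 1; remove 4 from row 2 of P and reverse-bump: 4 enters row 1 and ejects 1. So w(2) = 1. P is now [[4]].
Step i=1: Q has 1 at row 1, column 1; remove that cell from P, ejecting 4. So w(1) = 4. P is now [].

So w = 4 1 7 8 6 3 2 5.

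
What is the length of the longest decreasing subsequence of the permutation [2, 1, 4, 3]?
2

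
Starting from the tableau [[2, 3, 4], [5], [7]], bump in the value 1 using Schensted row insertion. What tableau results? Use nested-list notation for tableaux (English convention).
In row 1, 1 replaces 2 (the leftmost entry greater than 1); 2 is bumped to row 2. In row 2, 2 replaces 5 (the leftmost entry greater than 2); 5 is bumped to row 3. In row 3, 5 replaces 7 (the leftmost entry greater than 5); 7 is bumped to row 4. 7 starts a new row 4. The new tableau is [[1, 3, 4], [2], [5], [7]].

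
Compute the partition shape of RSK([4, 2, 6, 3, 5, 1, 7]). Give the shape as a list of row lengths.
[4, 2, 1]

Row-insert each entry into an empty tableau.

After inserting 4: P = [[4]].
After inserting 2: P = [[2], [4]].
After inserting 6: P = [[2, 6], [4]].
After inserting 3: P = [[2, 3], [4, 6]].
After inserting 5: P = [[2, 3, 5], [4, 6]].
After inserting 1: P = [[1, 3, 5], [2, 6], [4]].
After inserting 7: P = [[1, 3, 5, 7], [2, 6], [4]].

The final insertion tableau P = [[1, 3, 5, 7], [2, 6], [4]] has shape [4, 2, 1].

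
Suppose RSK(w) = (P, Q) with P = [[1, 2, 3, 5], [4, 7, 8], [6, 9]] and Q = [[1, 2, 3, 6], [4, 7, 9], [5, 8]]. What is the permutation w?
Reverse the RSK construction: for i from n down to 1, find the cell of Q containing i, remove the entry at that cell from P, and reverse-bump it up through P; the value ejected from row 1 is w(i).

Step i=9: Q has 9 at row 2, column 3; remove 8 from row 2 of P and reverse-bump: 8 enters row 1 and ejects 5. So w(9) = 5. P is now [[1, 2, 3, 8], [4, 7], [6, 9]].
Step i=8: Q has 8 at row 3, column 2; remove 9 from row 3 of P and reverse-bump: 9 enters row 2 and ejects 7; 7 enters row 1 and ejects 3. So w(8) = 3. P is now [[1, 2, 7, 8], [4, 9], [6]].
Step i=7: Q has 7 at row 2, column 2; remove 9 from row 2 of P and reverse-bump: 9 enters row 1 and ejects 8. So w(7) = 8. P is now [[1, 2, 7, 9], [4], [6]].
Step i=6: Q has 6 at row 1, column 4; remove that cell from P, ejecting 9. So w(6) = 9. P is now [[1, 2, 7], [4], [6]].
Step i=5: Q has 5 at row 3, column 1; remove 6 from row 3 of P and reverse-bump: 6 enters row 2 and ejects 4; 4 enters row 1 and ejects 2. So w(5) = 2. P is now [[1, 4, 7], [6]].
Step i=4: Q has 4 at row 2, column 1; remove 6 from row 2 of P and reverse-bump: 6 enters row 1 and ejects 4. So w(4) = 4. P is now [[1, 6, 7]].
Step i=3: Q has 3 at row 1, column 3; remove that cell from P, ejecting 7. So w(3) = 7. P is now [[1, 6]].
Step i=2: Q has 2 at row 1, column 2; remove that cell from P, ejecting 6. So w(2) = 6. P is now [[1]].
Step i=1: Q has 1 at row 1, column 1; remove that cell from P, ejecting 1. So w(1) = 1. P is now [].

So w = 1 6 7 4 2 9 8 3 5.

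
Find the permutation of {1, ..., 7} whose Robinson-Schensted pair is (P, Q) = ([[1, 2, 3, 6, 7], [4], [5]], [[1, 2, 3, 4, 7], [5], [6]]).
1 2 5 6 4 3 7

Reverse the RSK construction: for i from n down to 1, find the cell of Q containing i, remove the entry at that cell from P, and reverse-bump it up through P; the value ejected from row 1 is w(i).

Step i=7: Q has 7 at row 1, column 5; remove that cell from P, ejecting 7. So w(7) = 7. P is now [[1, 2, 3, 6], [4], [5]].
Step i=6: Q has 6 at row 3, column 1; remove 5 from row 3 of P and reverse-bump: 5 enters row 2 and ejects 4; 4 enters row 1 and ejects 3. So w(6) = 3. P is now [[1, 2, 4, 6], [5]].
Step i=5: Q has 5 at row 2, column 1; remove 5 from row 2 of P and reverse-bump: 5 enters row 1 and ejects 4. So w(5) = 4. P is now [[1, 2, 5, 6]].
Step i=4: Q has 4 at row 1, column 4; remove that cell from P, ejecting 6. So w(4) = 6. P is now [[1, 2, 5]].
Step i=3: Q has 3 at row 1, column 3; remove that cell from P, ejecting 5. So w(3) = 5. P is now [[1, 2]].
Step i=2: Q has 2 at row 1, column 2; remove that cell from P, ejecting 2. So w(2) = 2. P is now [[1]].
Step i=1: Q has 1 at row 1, column 1; remove that cell from P, ejecting 1. So w(1) = 1. P is now [].

So w = 1 2 5 6 4 3 7.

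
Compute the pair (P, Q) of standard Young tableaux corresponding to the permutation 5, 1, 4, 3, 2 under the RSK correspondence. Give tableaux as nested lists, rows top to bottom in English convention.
Insert each entry of the permutation into P by Schensted row insertion, recording in Q the position of each new cell.

Insert 5: appended to row 1. P = [[5]].
Insert 1: 1 bumps 5 from row 1; 5 starts row 2. P = [[1], [5]].
Insert 4: appended to row 1. P = [[1, 4], [5]].
Insert 3: 3 bumps 4 from row 1; 4 bumps 5 from row 2; 5 starts row 3. P = [[1, 3], [4], [5]].
Insert 2: 2 bumps 3 from row 1; 3 bumps 4 from row 2; 4 bumps 5 from row 3; 5 starts row 4. P = [[1, 2], [3], [4], [5]].

So P = [[1, 2], [3], [4], [5]], Q = [[1, 3], [2], [4], [5]].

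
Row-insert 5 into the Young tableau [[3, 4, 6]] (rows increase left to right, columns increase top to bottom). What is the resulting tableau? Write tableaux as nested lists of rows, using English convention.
[[3, 4, 5], [6]]

In row 1, 5 replaces 6 (the leftmost entry greater than 5); 6 is bumped to row 2. 6 starts a new row 2. The new tableau is [[3, 4, 5], [6]].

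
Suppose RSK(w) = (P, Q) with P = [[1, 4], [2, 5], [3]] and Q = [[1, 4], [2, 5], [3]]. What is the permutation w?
3 2 1 5 4

Reverse the RSK construction: for i from n down to 1, find the cell of Q containing i, remove the entry at that cell from P, and reverse-bump it up through P; the value ejected from row 1 is w(i).

Step i=5: Q has 5 at row 2, column 2; remove 5 from row 2 of P and reverse-bump: 5 enters row 1 and ejects 4. So w(5) = 4. P is now [[1, 5], [2], [3]].
Step i=4: Q has 4 at row 1, column 2; remove that cell from P, ejecting 5. So w(4) = 5. P is now [[1], [2], [3]].
Step i=3: Q has 3 at row 3, column 1; remove 3 from row 3 of P and reverse-bump: 3 enters row 2 and ejects 2; 2 enters row 1 and ejects 1. So w(3) = 1. P is now [[2], [3]].
Step i=2: Q has 2 at row 2, column 1; remove 3 from row 2 of P and reverse-bump: 3 enters row 1 and ejects 2. So w(2) = 2. P is now [[3]].
Step i=1: Q has 1 at row 1, column 1; remove that cell from P, ejecting 3. So w(1) = 3. P is now [].

So w = 3 2 1 5 4.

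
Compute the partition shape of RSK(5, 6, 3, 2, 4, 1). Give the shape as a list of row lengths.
[2, 2, 1, 1]

Row-insert each entry into an empty tableau.

After inserting 5: P = [[5]].
After inserting 6: P = [[5, 6]].
After inserting 3: P = [[3, 6], [5]].
After inserting 2: P = [[2, 6], [3], [5]].
After inserting 4: P = [[2, 4], [3, 6], [5]].
After inserting 1: P = [[1, 4], [2, 6], [3], [5]].

The final insertion tableau P = [[1, 4], [2, 6], [3], [5]] has shape [2, 2, 1, 1].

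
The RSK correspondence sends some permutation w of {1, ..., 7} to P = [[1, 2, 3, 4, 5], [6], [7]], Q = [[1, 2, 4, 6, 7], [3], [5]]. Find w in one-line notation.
1 7 2 6 3 4 5

Reverse the RSK construction: for i from n down to 1, find the cell of Q containing i, remove the entry at that cell from P, and reverse-bump it up through P; the value ejected from row 1 is w(i).

Step i=7: Q has 7 at row 1, column 5; remove that cell from P, ejecting 5. So w(7) = 5. P is now [[1, 2, 3, 4], [6], [7]].
Step i=6: Q has 6 at row 1, column 4; remove that cell from P, ejecting 4. So w(6) = 4. P is now [[1, 2, 3], [6], [7]].
Step i=5: Q has 5 at row 3, column 1; remove 7 from row 3 of P and reverse-bump: 7 enters row 2 and ejects 6; 6 enters row 1 and ejects 3. So w(5) = 3. P is now [[1, 2, 6], [7]].
Step i=4: Q has 4 at row 1, column 3; remove that cell from P, ejecting 6. So w(4) = 6. P is now [[1, 2], [7]].
Step i=3: Q has 3 at row 2, column 1; remove 7 from row 2 of P and reverse-bump: 7 enters row 1 and ejects 2. So w(3) = 2. P is now [[1, 7]].
Step i=2: Q has 2 at row 1, column 2; remove that cell from P, ejecting 7. So w(2) = 7. P is now [[1]].
Step i=1: Q has 1 at row 1, column 1; remove that cell from P, ejecting 1. So w(1) = 1. P is now [].

So w = 1 7 2 6 3 4 5.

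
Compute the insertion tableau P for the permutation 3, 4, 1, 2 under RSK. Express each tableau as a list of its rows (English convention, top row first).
P = [[1, 2], [3, 4]]

Insert 3: appended to row 1. P = [[3]].
Insert 4: appended to row 1. P = [[3, 4]].
Insert 1: 1 bumps 3 from row 1; 3 starts row 2. P = [[1, 4], [3]].
Insert 2: 2 bumps 4 from row 1; 4 appends to row 2. P = [[1, 2], [3, 4]].

So P = [[1, 2], [3, 4]].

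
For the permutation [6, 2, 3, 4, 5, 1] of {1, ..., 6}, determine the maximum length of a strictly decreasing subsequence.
3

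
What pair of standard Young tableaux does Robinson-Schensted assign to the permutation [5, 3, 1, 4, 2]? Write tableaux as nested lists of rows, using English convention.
Insert each entry of the permutation into P by Schensted row insertion, recording in Q the position of each new cell.

After inserting 5: P = [[5]].
After inserting 3: P = [[3], [5]].
After inserting 1: P = [[1], [3], [5]].
After inserting 4: P = [[1, 4], [3], [5]].
After inserting 2: P = [[1, 2], [3, 4], [5]].

So P = [[1, 2], [3, 4], [5]], Q = [[1, 4], [2, 5], [3]].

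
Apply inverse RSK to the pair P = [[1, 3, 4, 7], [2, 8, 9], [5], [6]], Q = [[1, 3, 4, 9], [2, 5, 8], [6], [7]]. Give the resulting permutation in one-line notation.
Reverse the RSK construction: for i from n down to 1, find the cell of Q containing i, remove the entry at that cell from P, and reverse-bump it up through P; the value ejected from row 1 is w(i).

Step i=9: Q has 9 at row 1, column 4; remove that cell from P, ejecting 7. So w(9) = 7. P is now [[1, 3, 4], [2, 8, 9], [5], [6]].
Step i=8: Q has 8 at row 2, column 3; remove 9 from row 2 of P and reverse-bump: 9 enters row 1 and ejects 4. So w(8) = 4. P is now [[1, 3, 9], [2, 8], [5], [6]].
Step i=7: Q has 7 at row 4, column 1; remove 6 from row 4 of P and reverse-bump: 6 enters row 3 and ejects 5; 5 enters row 2 and ejects 2; 2 enters row 1 and ejects 1. So w(7) = 1. P is now [[2, 3, 9], [5, 8], [6]].
Step i=6: Q has 6 at row 3, column 1; remove 6 from row 3 of P and reverse-bump: 6 enters row 2 and ejects 5; 5 enters row 1 and ejects 3. So w(6) = 3. P is now [[2, 5, 9], [6, 8]].
Step i=5: Q has 5 at row 2, column 2; remove 8 from row 2 of P and reverse-bump: 8 enters row 1 and ejects 5. So w(5) = 5. P is now [[2, 8, 9], [6]].
Step i=4: Q has 4 at row 1, column 3; remove that cell from P, ejecting 9. So w(4) = 9. P is now [[2, 8], [6]].
Step i=3: Q has 3 at row 1, column 2; remove that cell from P, ejecting 8. So w(3) = 8. P is now [[2], [6]].
Step i=2: Q has 2 at row 2, column 1; remove 6 from row 2 of P and reverse-bump: 6 enters row 1 and ejects 2. So w(2) = 2. P is now [[6]].
Step i=1: Q has 1 at row 1, column 1; remove that cell from P, ejecting 6. So w(1) = 6. P is now [].

So w = 6 2 8 9 5 3 1 4 7.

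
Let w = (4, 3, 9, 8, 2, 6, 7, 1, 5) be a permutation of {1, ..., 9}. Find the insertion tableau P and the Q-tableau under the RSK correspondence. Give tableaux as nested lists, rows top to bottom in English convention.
P = [[1, 5, 7], [2, 6], [3, 8], [4, 9]], Q = [[1, 3, 7], [2, 4], [5, 6], [8, 9]]

Insert each entry of the permutation into P by Schensted row insertion, recording in Q the position of each new cell.

Insert 4: appended to row 1. P = [[4]].
Insert 3: 3 bumps 4 from row 1; 4 starts row 2. P = [[3], [4]].
Insert 9: appended to row 1. P = [[3, 9], [4]].
Insert 8: 8 bumps 9 from row 1; 9 appends to row 2. P = [[3, 8], [4, 9]].
Insert 2: 2 bumps 3 from row 1; 3 bumps 4 from row 2; 4 starts row 3. P = [[2, 8], [3, 9], [4]].
Insert 6: 6 bumps 8 from row 1; 8 bumps 9 from row 2; 9 appends to row 3. P = [[2, 6], [3, 8], [4, 9]].
Insert 7: appended to row 1. P = [[2, 6, 7], [3, 8], [4, 9]].
Insert 1: 1 bumps 2 from row 1; 2 bumps 3 from row 2; 3 bumps 4 from row 3; 4 starts row 4. P = [[1, 6, 7], [2, 8], [3, 9], [4]].
Insert 5: 5 bumps 6 from row 1; 6 bumps 8 from row 2; 8 bumps 9 from row 3; 9 appends to row 4. P = [[1, 5, 7], [2, 6], [3, 8], [4, 9]].

So P = [[1, 5, 7], [2, 6], [3, 8], [4, 9]], Q = [[1, 3, 7], [2, 4], [5, 6], [8, 9]].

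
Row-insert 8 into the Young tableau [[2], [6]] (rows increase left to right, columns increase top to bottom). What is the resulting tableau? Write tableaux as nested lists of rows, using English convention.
[[2, 8], [6]]

8 is larger than every entry of row 1, so it is appended to row 1. The new tableau is [[2, 8], [6]].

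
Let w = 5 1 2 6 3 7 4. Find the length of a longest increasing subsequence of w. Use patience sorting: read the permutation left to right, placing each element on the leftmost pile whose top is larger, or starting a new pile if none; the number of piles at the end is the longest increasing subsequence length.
5: new pile. tops = [5]
1: onto pile 1 (replacing 5). tops = [1]
2: new pile. tops = [1, 2]
6: new pile. tops = [1, 2, 6]
3: onto pile 3 (replacing 6). tops = [1, 2, 3]
7: new pile. tops = [1, 2, 3, 7]
4: onto pile 4 (replacing 7). tops = [1, 2, 3, 4]

4 piles, so the longest increasing subsequence has length 4.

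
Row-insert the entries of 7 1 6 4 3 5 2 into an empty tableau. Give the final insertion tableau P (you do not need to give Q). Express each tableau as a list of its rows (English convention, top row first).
Insert 7: appended to row 1. P = [[7]].
Insert 1: 1 bumps 7 from row 1; 7 starts row 2. P = [[1], [7]].
Insert 6: appended to row 1. P = [[1, 6], [7]].
Insert 4: 4 bumps 6 from row 1; 6 bumps 7 from row 2; 7 starts row 3. P = [[1, 4], [6], [7]].
Insert 3: 3 bumps 4 from row 1; 4 bumps 6 from row 2; 6 bumps 7 from row 3; 7 starts row 4. P = [[1, 3], [4], [6], [7]].
Insert 5: appended to row 1. P = [[1, 3, 5], [4], [6], [7]].
Insert 2: 2 bumps 3 from row 1; 3 bumps 4 from row 2; 4 bumps 6 from row 3; 6 bumps 7 from row 4; 7 starts row 5. P = [[1, 2, 5], [3], [4], [6], [7]].

So P = [[1, 2, 5], [3], [4], [6], [7]].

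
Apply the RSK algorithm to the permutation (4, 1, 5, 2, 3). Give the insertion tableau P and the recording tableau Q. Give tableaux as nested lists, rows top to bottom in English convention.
P = [[1, 2, 3], [4, 5]], Q = [[1, 3, 5], [2, 4]]

Insert each entry of the permutation into P by Schensted row insertion, recording in Q the position of each new cell.

Insert 4: appended to row 1. P = [[4]].
Insert 1: 1 bumps 4 from row 1; 4 starts row 2. P = [[1], [4]].
Insert 5: appended to row 1. P = [[1, 5], [4]].
Insert 2: 2 bumps 5 from row 1; 5 appends to row 2. P = [[1, 2], [4, 5]].
Insert 3: appended to row 1. P = [[1, 2, 3], [4, 5]].

So P = [[1, 2, 3], [4, 5]], Q = [[1, 3, 5], [2, 4]].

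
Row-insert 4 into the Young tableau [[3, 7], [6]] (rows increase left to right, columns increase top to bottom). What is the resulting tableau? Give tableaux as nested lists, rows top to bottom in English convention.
In row 1, 4 replaces 7 (the leftmost entry greater than 4); 7 is bumped to row 2. 7 is appended to row 2. The new tableau is [[3, 4], [6, 7]].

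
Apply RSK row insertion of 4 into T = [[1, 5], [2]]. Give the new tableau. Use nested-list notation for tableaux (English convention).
[[1, 4], [2, 5]]

In row 1, 4 replaces 5 (the leftmost entry greater than 4); 5 is bumped to row 2. 5 is appended to row 2. The new tableau is [[1, 4], [2, 5]].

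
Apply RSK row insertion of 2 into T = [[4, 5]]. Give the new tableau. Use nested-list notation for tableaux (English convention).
In row 1, 2 replaces 4 (the leftmost entry greater than 2); 4 is bumped to row 2. 4 starts a new row 2. The new tableau is [[2, 5], [4]].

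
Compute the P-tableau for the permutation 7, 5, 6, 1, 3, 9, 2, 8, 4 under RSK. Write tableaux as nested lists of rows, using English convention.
P = [[1, 2, 4], [3, 6, 8], [5, 9], [7]]

After inserting 7: P = [[7]].
After inserting 5: P = [[5], [7]].
After inserting 6: P = [[5, 6], [7]].
After inserting 1: P = [[1, 6], [5], [7]].
After inserting 3: P = [[1, 3], [5, 6], [7]].
After inserting 9: P = [[1, 3, 9], [5, 6], [7]].
After inserting 2: P = [[1, 2, 9], [3, 6], [5], [7]].
After inserting 8: P = [[1, 2, 8], [3, 6, 9], [5], [7]].
After inserting 4: P = [[1, 2, 4], [3, 6, 8], [5, 9], [7]].

So P = [[1, 2, 4], [3, 6, 8], [5, 9], [7]].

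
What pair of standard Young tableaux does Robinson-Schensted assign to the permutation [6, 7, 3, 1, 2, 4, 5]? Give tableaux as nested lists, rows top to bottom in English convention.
Insert each entry of the permutation into P by Schensted row insertion, recording in Q the position of each new cell.

Insert 6: appended to row 1. P = [[6]].
Insert 7: appended to row 1. P = [[6, 7]].
Insert 3: 3 bumps 6 from row 1; 6 starts row 2. P = [[3, 7], [6]].
Insert 1: 1 bumps 3 from row 1; 3 bumps 6 from row 2; 6 starts row 3. P = [[1, 7], [3], [6]].
Insert 2: 2 bumps 7 from row 1; 7 appends to row 2. P = [[1, 2], [3, 7], [6]].
Insert 4: appended to row 1. P = [[1, 2, 4], [3, 7], [6]].
Insert 5: appended to row 1. P = [[1, 2, 4, 5], [3, 7], [6]].

So P = [[1, 2, 4, 5], [3, 7], [6]], Q = [[1, 2, 6, 7], [3, 5], [4]].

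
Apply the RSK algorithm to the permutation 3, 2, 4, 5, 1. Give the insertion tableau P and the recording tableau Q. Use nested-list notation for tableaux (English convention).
Insert each entry of the permutation into P by Schensted row insertion, recording in Q the position of each new cell.

Insert 3: appended to row 1. P = [[3]], Q = [[1]].
Insert 2: 2 bumps 3 from row 1; 3 starts row 2. P = [[2], [3]], Q = [[1], [2]].
Insert 4: appended to row 1. P = [[2, 4], [3]], Q = [[1, 3], [2]].
Insert 5: appended to row 1. P = [[2, 4, 5], [3]], Q = [[1, 3, 4], [2]].
Insert 1: 1 bumps 2 from row 1; 2 bumps 3 from row 2; 3 starts row 3. P = [[1, 4, 5], [2], [3]], Q = [[1, 3, 4], [2], [5]].

So P = [[1, 4, 5], [2], [3]], Q = [[1, 3, 4], [2], [5]].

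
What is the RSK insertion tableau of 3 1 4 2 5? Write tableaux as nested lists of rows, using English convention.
Insert 3: appended to row 1. P = [[3]].
Insert 1: 1 bumps 3 from row 1; 3 starts row 2. P = [[1], [3]].
Insert 4: appended to row 1. P = [[1, 4], [3]].
Insert 2: 2 bumps 4 from row 1; 4 appends to row 2. P = [[1, 2], [3, 4]].
Insert 5: appended to row 1. P = [[1, 2, 5], [3, 4]].

So P = [[1, 2, 5], [3, 4]].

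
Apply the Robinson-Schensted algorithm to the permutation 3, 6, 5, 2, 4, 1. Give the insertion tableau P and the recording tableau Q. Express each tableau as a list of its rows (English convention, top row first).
Insert each entry of the permutation into P by Schensted row insertion, recording in Q the position of each new cell.

Insert 3: appended to row 1. P = [[3]], Q = [[1]].
Insert 6: appended to row 1. P = [[3, 6]], Q = [[1, 2]].
Insert 5: 5 bumps 6 from row 1; 6 starts row 2. P = [[3, 5], [6]], Q = [[1, 2], [3]].
Insert 2: 2 bumps 3 from row 1; 3 bumps 6 from row 2; 6 starts row 3. P = [[2, 5], [3], [6]], Q = [[1, 2], [3], [4]].
Insert 4: 4 bumps 5 from row 1; 5 appends to row 2. P = [[2, 4], [3, 5], [6]], Q = [[1, 2], [3, 5], [4]].
Insert 1: 1 bumps 2 from row 1; 2 bumps 3 from row 2; 3 bumps 6 from row 3; 6 starts row 4. P = [[1, 4], [2, 5], [3], [6]], Q = [[1, 2], [3, 5], [4], [6]].

So P = [[1, 4], [2, 5], [3], [6]], Q = [[1, 2], [3, 5], [4], [6]].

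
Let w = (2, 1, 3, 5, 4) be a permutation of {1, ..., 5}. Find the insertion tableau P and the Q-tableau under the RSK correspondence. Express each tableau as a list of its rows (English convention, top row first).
Insert each entry of the permutation into P by Schensted row insertion, recording in Q the position of each new cell.

Insert 2: appended to row 1. P = [[2]], Q = [[1]].
Insert 1: 1 bumps 2 from row 1; 2 starts row 2. P = [[1], [2]], Q = [[1], [2]].
Insert 3: appended to row 1. P = [[1, 3], [2]], Q = [[1, 3], [2]].
Insert 5: appended to row 1. P = [[1, 3, 5], [2]], Q = [[1, 3, 4], [2]].
Insert 4: 4 bumps 5 from row 1; 5 appends to row 2. P = [[1, 3, 4], [2, 5]], Q = [[1, 3, 4], [2, 5]].

So P = [[1, 3, 4], [2, 5]], Q = [[1, 3, 4], [2, 5]].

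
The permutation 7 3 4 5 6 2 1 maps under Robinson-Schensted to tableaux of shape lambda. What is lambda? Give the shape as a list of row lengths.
Row-insert each entry into an empty tableau.

After inserting 7: P = [[7]].
After inserting 3: P = [[3], [7]].
After inserting 4: P = [[3, 4], [7]].
After inserting 5: P = [[3, 4, 5], [7]].
After inserting 6: P = [[3, 4, 5, 6], [7]].
After inserting 2: P = [[2, 4, 5, 6], [3], [7]].
After inserting 1: P = [[1, 4, 5, 6], [2], [3], [7]].

The final insertion tableau P = [[1, 4, 5, 6], [2], [3], [7]] has shape [4, 1, 1, 1].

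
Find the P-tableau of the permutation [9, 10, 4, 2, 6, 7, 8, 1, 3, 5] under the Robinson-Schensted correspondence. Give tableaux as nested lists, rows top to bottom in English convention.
P = [[1, 3, 5, 8], [2, 6, 7], [4, 10], [9]]

Insert 9: appended to row 1. P = [[9]].
Insert 10: appended to row 1. P = [[9, 10]].
Insert 4: 4 bumps 9 from row 1; 9 starts row 2. P = [[4, 10], [9]].
Insert 2: 2 bumps 4 from row 1; 4 bumps 9 from row 2; 9 starts row 3. P = [[2, 10], [4], [9]].
Insert 6: 6 bumps 10 from row 1; 10 appends to row 2. P = [[2, 6], [4, 10], [9]].
Insert 7: appended to row 1. P = [[2, 6, 7], [4, 10], [9]].
Insert 8: appended to row 1. P = [[2, 6, 7, 8], [4, 10], [9]].
Insert 1: 1 bumps 2 from row 1; 2 bumps 4 from row 2; 4 bumps 9 from row 3; 9 starts row 4. P = [[1, 6, 7, 8], [2, 10], [4], [9]].
Insert 3: 3 bumps 6 from row 1; 6 bumps 10 from row 2; 10 appends to row 3. P = [[1, 3, 7, 8], [2, 6], [4, 10], [9]].
Insert 5: 5 bumps 7 from row 1; 7 appends to row 2. P = [[1, 3, 5, 8], [2, 6, 7], [4, 10], [9]].

So P = [[1, 3, 5, 8], [2, 6, 7], [4, 10], [9]].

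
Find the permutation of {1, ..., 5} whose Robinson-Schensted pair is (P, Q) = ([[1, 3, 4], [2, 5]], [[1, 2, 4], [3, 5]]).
Reverse the RSK construction: for i from n down to 1, find the cell of Q containing i, remove the entry at that cell from P, and reverse-bump it up through P; the value ejected from row 1 is w(i).

Step i=5: Q has 5 at row 2, column 2; remove 5 from row 2 of P and reverse-bump: 5 enters row 1 and ejects 4. So w(5) = 4. P is now [[1, 3, 5], [2]].
Step i=4: Q has 4 at row 1, column 3; remove that cell from P, ejecting 5. So w(4) = 5. P is now [[1, 3], [2]].
Step i=3: Q has 3 at row 2, column 1; remove 2 from row 2 of P and reverse-bump: 2 enters row 1 and ejects 1. So w(3) = 1. P is now [[2, 3]].
Step i=2: Q has 2 at row 1, column 2; remove that cell from P, ejecting 3. So w(2) = 3. P is now [[2]].
Step i=1: Q has 1 at row 1, column 1; remove that cell from P, ejecting 2. So w(1) = 2. P is now [].

So w = 2 3 1 5 4.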